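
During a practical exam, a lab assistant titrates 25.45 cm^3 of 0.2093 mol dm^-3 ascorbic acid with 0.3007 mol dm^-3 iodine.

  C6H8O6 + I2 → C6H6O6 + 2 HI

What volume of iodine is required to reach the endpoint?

n(C6H8O6) = 0.02545 L × 0.2093 mol/L = 5.327 × 10^-3 mol
n(I2) = 5.327 × 10^-3 mol (1:1 stoichiometry)
V(I2) = 5.327 × 10^-3 mol / 0.3007 mol/L = 0.01771 L = 17.71 mL

17.71 mL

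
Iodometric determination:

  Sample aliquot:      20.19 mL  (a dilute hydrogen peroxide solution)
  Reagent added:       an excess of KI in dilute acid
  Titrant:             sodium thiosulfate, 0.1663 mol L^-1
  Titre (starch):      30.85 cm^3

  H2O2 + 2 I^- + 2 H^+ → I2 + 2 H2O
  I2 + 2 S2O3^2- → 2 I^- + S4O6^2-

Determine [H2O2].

n(S2O3^2-) = 0.03085 × 0.1663 = 5.130 × 10^-3 mol
n(I2) = n(S2O3^2-)/2 = 2.565 × 10^-3 mol
n(H2O2) in the aliquot = 2.565 × 10^-3 mol (1:1 ratio)
[H2O2] = 2.565 × 10^-3 / 0.02019 = 0.1271 mol/L

0.1271 mol/L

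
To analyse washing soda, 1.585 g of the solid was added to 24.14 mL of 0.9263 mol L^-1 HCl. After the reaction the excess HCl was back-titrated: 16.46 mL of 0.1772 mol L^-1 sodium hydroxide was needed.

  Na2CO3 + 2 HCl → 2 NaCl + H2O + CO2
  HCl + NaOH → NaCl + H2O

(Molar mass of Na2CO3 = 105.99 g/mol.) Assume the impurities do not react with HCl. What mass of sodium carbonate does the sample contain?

n(HCl) added = 0.02414 × 0.9263 = 0.02236 mol
n(NaOH) used in back-titration = 0.01646 × 0.1772 = 2.917 × 10^-3 mol
n(HCl) left over = 2.917 × 10^-3 mol (1:1 ratio)
n(HCl) consumed by analyte = 0.02236 − 2.917 × 10^-3 = 0.01944 mol
From the 1:2 ratio, n(Na2CO3) = 1/2 × 0.01944 = 9.722 × 10^-3 mol
mass of Na2CO3 = 9.722 × 10^-3 × 105.99 = 1.030 g

1.030 g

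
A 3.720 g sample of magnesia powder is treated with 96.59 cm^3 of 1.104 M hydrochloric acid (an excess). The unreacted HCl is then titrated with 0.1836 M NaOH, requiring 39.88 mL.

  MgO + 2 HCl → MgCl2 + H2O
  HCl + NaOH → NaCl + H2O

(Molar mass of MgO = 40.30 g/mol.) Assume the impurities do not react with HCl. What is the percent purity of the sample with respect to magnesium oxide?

n(HCl) added = 0.09659 × 1.104 = 0.1066 mol
n(NaOH) used in back-titration = 0.03988 × 0.1836 = 7.322 × 10^-3 mol
n(HCl) left over = 7.322 × 10^-3 mol (1:1 ratio)
n(HCl) consumed by analyte = 0.1066 − 7.322 × 10^-3 = 0.09931 mol
From the 1:2 ratio, n(MgO) = 1/2 × 0.09931 = 0.04966 mol
mass of MgO = 0.04966 × 40.30 = 2.001 g
% MgO = 2.001 / 3.720 × 100 = 53.79 %

53.79 %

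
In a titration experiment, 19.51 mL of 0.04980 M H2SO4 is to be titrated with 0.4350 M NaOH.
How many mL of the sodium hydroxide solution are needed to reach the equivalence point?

4.467 mL

H2SO4 + 2 NaOH → Na2SO4 + 2 H2O
n(H2SO4) = 0.01951 L × 0.04980 mol/L = 9.716 × 10^-4 mol
From the 2:1 stoichiometry, n(NaOH) = 2/1 × 9.716 × 10^-4 = 1.943 × 10^-3 mol
V(NaOH) = 1.943 × 10^-3 mol / 0.4350 mol/L = 0.004467 L = 4.467 mL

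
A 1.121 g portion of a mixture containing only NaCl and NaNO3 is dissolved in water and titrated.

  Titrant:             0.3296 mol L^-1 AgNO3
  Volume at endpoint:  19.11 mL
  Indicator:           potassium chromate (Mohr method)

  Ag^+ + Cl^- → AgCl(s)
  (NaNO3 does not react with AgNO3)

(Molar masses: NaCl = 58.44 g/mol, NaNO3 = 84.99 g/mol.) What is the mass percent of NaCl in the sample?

n(AgNO3) = 0.01911 × 0.3296 = 6.299 × 10^-3 mol
Let x = n(NaCl), y = n(NaNO3).
Titrant: 1x = 6.299 × 10^-3;  mass: 58.44x + 84.99y = 1.121
Solving, x = 6.299 × 10^-3 mol, y = 8.859 × 10^-3 mol
mass of NaCl = 6.299 × 10^-3 × 58.44 = 0.3681 g
% NaCl = 0.3681 / 1.121 × 100 = 32.84 %

32.84 %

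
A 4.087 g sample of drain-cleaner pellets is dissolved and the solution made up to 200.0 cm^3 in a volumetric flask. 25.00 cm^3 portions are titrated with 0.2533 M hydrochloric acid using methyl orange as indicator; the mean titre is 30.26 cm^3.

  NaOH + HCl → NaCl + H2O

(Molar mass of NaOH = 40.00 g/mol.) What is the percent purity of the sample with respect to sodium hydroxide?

n(HCl) per titration = 0.03026 × 0.2533 = 7.665 × 10^-3 mol
n(NaOH) in each aliquot = 7.665 × 10^-3 mol (1:1 ratio)
n(NaOH) in the whole flask = 7.665 × 10^-3 × 200.0/25.00 = 0.06132 mol
mass of NaOH = 0.06132 × 40.00 = 2.453 g
% NaOH = 2.453 / 4.087 × 100 = 60.01 %

60.01 %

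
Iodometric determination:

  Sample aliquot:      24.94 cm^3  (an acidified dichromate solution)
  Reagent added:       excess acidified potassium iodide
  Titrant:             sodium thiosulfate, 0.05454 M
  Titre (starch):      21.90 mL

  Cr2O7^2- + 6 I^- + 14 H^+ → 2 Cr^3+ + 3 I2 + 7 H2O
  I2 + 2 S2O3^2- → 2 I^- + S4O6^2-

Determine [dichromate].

0.007982 M

n(S2O3^2-) = 0.02190 × 0.05454 = 1.194 × 10^-3 mol
n(I2) = n(S2O3^2-)/2 = 5.972 × 10^-4 mol
From the 1:3 ratio, n(Cr2O7^2-) in the aliquot = 1/3 × 5.972 × 10^-4 = 1.991 × 10^-4 mol
[Cr2O7^2-] = 1.991 × 10^-4 / 0.02494 = 0.007982 mol/L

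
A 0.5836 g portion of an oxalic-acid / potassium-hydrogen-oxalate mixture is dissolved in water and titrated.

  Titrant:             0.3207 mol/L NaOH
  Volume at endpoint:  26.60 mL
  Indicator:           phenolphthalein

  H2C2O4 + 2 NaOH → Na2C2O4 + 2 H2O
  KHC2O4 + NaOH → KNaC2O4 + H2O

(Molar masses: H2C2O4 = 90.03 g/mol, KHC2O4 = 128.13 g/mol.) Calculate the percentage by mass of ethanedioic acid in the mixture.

n(NaOH) = 0.02660 × 0.3207 = 8.531 × 10^-3 mol
Let x = n(H2C2O4), y = n(KHC2O4).
Titrant: 2x + 1y = 8.531 × 10^-3;  mass: 90.03x + 128.13y = 0.5836
Solving, x = 3.065 × 10^-3 mol, y = 2.401 × 10^-3 mol
mass of H2C2O4 = 3.065 × 10^-3 × 90.03 = 0.2759 g
% H2C2O4 = 0.2759 / 0.5836 × 100 = 47.28 %

47.28 %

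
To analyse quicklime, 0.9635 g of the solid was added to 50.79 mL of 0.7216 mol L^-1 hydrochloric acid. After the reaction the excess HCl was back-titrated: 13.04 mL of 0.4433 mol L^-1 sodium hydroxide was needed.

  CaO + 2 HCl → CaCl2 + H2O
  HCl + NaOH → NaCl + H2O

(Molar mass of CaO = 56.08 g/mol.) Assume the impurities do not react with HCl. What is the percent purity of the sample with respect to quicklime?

89.84 %

n(HCl) added = 0.05079 × 0.7216 = 0.03665 mol
n(NaOH) used in back-titration = 0.01304 × 0.4433 = 5.781 × 10^-3 mol
n(HCl) left over = 5.781 × 10^-3 mol (1:1 ratio)
n(HCl) consumed by analyte = 0.03665 − 5.781 × 10^-3 = 0.03087 mol
From the 1:2 ratio, n(CaO) = 1/2 × 0.03087 = 0.01543 mol
mass of CaO = 0.01543 × 56.08 = 0.8656 g
% CaO = 0.8656 / 0.9635 × 100 = 89.84 %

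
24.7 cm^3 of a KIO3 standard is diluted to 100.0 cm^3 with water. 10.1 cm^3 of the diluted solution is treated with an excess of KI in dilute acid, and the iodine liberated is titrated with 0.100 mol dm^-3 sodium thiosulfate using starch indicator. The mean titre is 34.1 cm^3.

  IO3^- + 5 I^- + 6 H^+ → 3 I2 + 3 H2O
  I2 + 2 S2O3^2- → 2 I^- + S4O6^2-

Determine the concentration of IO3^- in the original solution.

n(S2O3^2-) = 0.0341 × 0.100 = 3.41 × 10^-3 mol
n(I2) = n(S2O3^2-)/2 = 1.71 × 10^-3 mol
From the 1:3 ratio, n(IO3^-) in the aliquot = 1/3 × 1.71 × 10^-3 = 5.68 × 10^-4 mol
[IO3^-]_dilute = 5.68 × 10^-4 / 0.0101 = 0.0563 mol/L
[IO3^-]_original = 0.0563 × 100.0/24.7 = 0.228 mol/L

0.228 mol/L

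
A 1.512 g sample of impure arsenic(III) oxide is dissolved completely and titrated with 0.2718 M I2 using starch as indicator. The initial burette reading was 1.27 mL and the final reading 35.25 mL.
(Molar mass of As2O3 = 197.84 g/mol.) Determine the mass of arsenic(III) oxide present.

0.9136 g

As2O3 + 2 I2 + 2 H2O → As2O5 + 4 HI
n(I2) = 0.03398 L × 0.2718 mol/L = 9.236 × 10^-3 mol
From the 1:2 ratio, n(As2O3) = 1/2 × 9.236 × 10^-3 = 4.618 × 10^-3 mol
mass of As2O3 = 4.618 × 10^-3 × 197.84 g/mol = 0.9136 g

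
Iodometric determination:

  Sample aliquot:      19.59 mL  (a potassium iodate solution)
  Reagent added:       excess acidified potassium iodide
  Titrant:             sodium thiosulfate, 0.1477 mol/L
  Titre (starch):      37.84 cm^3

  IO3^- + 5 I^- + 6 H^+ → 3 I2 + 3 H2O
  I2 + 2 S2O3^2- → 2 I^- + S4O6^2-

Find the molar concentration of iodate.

n(S2O3^2-) = 0.03784 × 0.1477 = 5.589 × 10^-3 mol
n(I2) = n(S2O3^2-)/2 = 2.794 × 10^-3 mol
From the 1:3 ratio, n(IO3^-) in the aliquot = 1/3 × 2.794 × 10^-3 = 9.315 × 10^-4 mol
[IO3^-] = 9.315 × 10^-4 / 0.01959 = 0.04755 mol/L

0.04755 mol/L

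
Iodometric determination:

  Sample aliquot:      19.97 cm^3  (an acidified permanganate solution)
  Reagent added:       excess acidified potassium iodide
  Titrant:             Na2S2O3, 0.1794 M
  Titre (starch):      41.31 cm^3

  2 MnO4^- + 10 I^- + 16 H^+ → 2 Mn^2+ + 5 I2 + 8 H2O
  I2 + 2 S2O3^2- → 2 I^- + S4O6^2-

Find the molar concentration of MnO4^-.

0.07422 M

n(S2O3^2-) = 0.04131 × 0.1794 = 7.411 × 10^-3 mol
n(I2) = n(S2O3^2-)/2 = 3.706 × 10^-3 mol
From the 2:5 ratio, n(MnO4^-) in the aliquot = 2/5 × 3.706 × 10^-3 = 1.482 × 10^-3 mol
[MnO4^-] = 1.482 × 10^-3 / 0.01997 = 0.07422 mol/L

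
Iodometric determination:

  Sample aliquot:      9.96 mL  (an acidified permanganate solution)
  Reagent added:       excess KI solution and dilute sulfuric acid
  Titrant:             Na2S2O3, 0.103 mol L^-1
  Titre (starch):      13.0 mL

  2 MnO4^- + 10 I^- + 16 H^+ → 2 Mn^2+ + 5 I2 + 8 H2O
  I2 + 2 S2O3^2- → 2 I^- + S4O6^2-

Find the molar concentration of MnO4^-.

0.0269 mol/L

n(S2O3^2-) = 0.0130 × 0.103 = 1.34 × 10^-3 mol
n(I2) = n(S2O3^2-)/2 = 6.69 × 10^-4 mol
From the 2:5 ratio, n(MnO4^-) in the aliquot = 2/5 × 6.69 × 10^-4 = 2.68 × 10^-4 mol
[MnO4^-] = 2.68 × 10^-4 / 0.00996 = 0.0269 mol/L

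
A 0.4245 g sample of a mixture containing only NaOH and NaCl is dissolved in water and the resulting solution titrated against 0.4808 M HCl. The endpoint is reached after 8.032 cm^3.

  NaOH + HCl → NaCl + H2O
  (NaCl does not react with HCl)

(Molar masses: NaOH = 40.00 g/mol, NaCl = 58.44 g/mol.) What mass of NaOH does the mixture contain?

0.1545 g

n(HCl) = 0.008032 × 0.4808 = 3.862 × 10^-3 mol
Let x = n(NaOH), y = n(NaCl).
Titrant: 1x = 3.862 × 10^-3;  mass: 40.00x + 58.44y = 0.4245
Solving, x = 3.862 × 10^-3 mol, y = 4.621 × 10^-3 mol
mass of NaOH = 3.862 × 10^-3 × 40.00 = 0.1545 g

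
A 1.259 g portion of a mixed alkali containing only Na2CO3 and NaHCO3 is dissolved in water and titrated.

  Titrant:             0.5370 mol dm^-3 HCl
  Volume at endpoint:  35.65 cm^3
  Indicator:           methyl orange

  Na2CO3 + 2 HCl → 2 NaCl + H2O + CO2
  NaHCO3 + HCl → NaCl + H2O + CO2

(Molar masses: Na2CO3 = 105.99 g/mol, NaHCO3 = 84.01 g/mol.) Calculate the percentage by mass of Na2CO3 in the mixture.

47.41 %

n(HCl) = 0.03565 × 0.5370 = 0.01914 mol
Let x = n(Na2CO3), y = n(NaHCO3).
Titrant: 2x + 1y = 0.01914;  mass: 105.99x + 84.01y = 1.259
Solving, x = 5.631 × 10^-3 mol, y = 7.882 × 10^-3 mol
mass of Na2CO3 = 5.631 × 10^-3 × 105.99 = 0.5968 g
% Na2CO3 = 0.5968 / 1.259 × 100 = 47.41 %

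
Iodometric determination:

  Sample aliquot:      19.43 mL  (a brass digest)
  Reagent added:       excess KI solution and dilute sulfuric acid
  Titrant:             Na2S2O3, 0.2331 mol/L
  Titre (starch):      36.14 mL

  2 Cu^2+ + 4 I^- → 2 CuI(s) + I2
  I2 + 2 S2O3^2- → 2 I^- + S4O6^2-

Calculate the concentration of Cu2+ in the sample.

0.4336 mol/L

n(S2O3^2-) = 0.03614 × 0.2331 = 8.424 × 10^-3 mol
n(I2) = n(S2O3^2-)/2 = 4.212 × 10^-3 mol
From the 2:1 ratio, n(Cu2+) in the aliquot = 2/1 × 4.212 × 10^-3 = 8.424 × 10^-3 mol
[Cu2+] = 8.424 × 10^-3 / 0.01943 = 0.4336 mol/L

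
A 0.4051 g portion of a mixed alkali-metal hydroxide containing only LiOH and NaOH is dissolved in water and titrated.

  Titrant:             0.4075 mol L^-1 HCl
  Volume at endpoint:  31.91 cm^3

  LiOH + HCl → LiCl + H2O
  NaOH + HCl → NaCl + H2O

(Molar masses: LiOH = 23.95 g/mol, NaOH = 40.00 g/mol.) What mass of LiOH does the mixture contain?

0.1717 g

n(HCl) = 0.03191 × 0.4075 = 0.01300 mol
Let x = n(LiOH), y = n(NaOH).
Titrant: 1x + 1y = 0.01300;  mass: 23.95x + 40.00y = 0.4051
Solving, x = 7.167 × 10^-3 mol, y = 5.836 × 10^-3 mol
mass of LiOH = 7.167 × 10^-3 × 23.95 = 0.1717 g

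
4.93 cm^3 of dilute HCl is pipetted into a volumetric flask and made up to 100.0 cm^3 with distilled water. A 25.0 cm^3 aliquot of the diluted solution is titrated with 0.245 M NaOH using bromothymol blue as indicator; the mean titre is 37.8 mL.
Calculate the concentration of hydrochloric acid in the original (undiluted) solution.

7.51 M

HCl + NaOH → NaCl + H2O
n(NaOH) = 0.0378 × 0.245 = 9.26 × 10^-3 mol
n(HCl) in the aliquot = 9.26 × 10^-3 mol (1:1 ratio)
[HCl]_dilute = 9.26 × 10^-3 / 0.0250 = 0.370 mol/L
Dilution factor = 100.0 / 4.93 = 20.28
[HCl]_stock = 0.370 × 20.28 = 7.51 mol/L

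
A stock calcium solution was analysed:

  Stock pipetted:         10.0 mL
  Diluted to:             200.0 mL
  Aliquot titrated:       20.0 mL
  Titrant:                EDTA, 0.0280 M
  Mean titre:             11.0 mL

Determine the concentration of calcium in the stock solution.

Ca^2+ + EDTA^4- → [Ca(EDTA)]^2-
n(EDTA) = 0.0110 × 0.0280 = 3.08 × 10^-4 mol
n(Ca2+) in the aliquot = 3.08 × 10^-4 mol (1:1 ratio)
[Ca2+]_dilute = 3.08 × 10^-4 / 0.0200 = 0.0154 mol/L
Dilution factor = 200.0 / 10.0 = 20.00
[Ca2+]_stock = 0.0154 × 20.00 = 0.308 mol/L

0.308 M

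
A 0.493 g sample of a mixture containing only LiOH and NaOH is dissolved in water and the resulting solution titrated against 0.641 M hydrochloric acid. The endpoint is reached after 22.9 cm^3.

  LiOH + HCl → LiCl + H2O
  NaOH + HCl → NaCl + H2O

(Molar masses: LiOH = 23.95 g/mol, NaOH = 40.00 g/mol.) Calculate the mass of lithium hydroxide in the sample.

n(HCl) = 0.0229 × 0.641 = 0.0147 mol
Let x = n(LiOH), y = n(NaOH).
Titrant: 1x + 1y = 0.0147;  mass: 23.95x + 40.00y = 0.493
Solving, x = 5.87 × 10^-3 mol, y = 8.81 × 10^-3 mol
mass of LiOH = 5.87 × 10^-3 × 23.95 = 0.141 g

0.141 g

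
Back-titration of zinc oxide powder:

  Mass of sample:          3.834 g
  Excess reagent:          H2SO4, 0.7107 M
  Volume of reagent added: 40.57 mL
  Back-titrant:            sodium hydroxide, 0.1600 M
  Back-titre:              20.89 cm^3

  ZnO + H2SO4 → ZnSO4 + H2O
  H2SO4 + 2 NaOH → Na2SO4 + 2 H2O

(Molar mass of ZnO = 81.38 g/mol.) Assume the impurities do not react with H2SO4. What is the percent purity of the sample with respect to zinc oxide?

n(H2SO4) added = 0.04057 × 0.7107 = 0.02883 mol
n(NaOH) used in back-titration = 0.02089 × 0.1600 = 3.342 × 10^-3 mol
From the 1:2 ratio, n(H2SO4) left over = 1/2 × 3.342 × 10^-3 = 1.671 × 10^-3 mol
n(H2SO4) consumed by analyte = 0.02883 − 1.671 × 10^-3 = 0.02716 mol
n(ZnO) = 0.02716 mol (1:1 ratio)
mass of ZnO = 0.02716 × 81.38 = 2.210 g
% ZnO = 2.210 / 3.834 × 100 = 57.65 %

57.65 %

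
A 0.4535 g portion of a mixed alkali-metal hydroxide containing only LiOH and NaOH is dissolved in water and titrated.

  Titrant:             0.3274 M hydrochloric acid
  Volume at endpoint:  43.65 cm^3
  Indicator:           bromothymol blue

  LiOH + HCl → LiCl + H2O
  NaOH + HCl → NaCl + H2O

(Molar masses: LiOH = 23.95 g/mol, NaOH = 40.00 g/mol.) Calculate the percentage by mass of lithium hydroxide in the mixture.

n(HCl) = 0.04365 × 0.3274 = 0.01429 mol
Let x = n(LiOH), y = n(NaOH).
Titrant: 1x + 1y = 0.01429;  mass: 23.95x + 40.00y = 0.4535
Solving, x = 7.361 × 10^-3 mol, y = 6.930 × 10^-3 mol
mass of LiOH = 7.361 × 10^-3 × 23.95 = 0.1763 g
% LiOH = 0.1763 / 0.4535 × 100 = 38.87 %

38.87 %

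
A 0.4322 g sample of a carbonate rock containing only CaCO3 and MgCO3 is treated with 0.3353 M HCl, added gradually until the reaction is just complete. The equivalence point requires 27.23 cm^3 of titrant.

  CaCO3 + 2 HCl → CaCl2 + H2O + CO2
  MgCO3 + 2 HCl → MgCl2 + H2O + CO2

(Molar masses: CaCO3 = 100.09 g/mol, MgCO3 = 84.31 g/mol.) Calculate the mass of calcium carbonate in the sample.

n(HCl) = 0.02723 × 0.3353 = 9.130 × 10^-3 mol
Let x = n(CaCO3), y = n(MgCO3).
Titrant: 2x + 2y = 9.130 × 10^-3;  mass: 100.09x + 84.31y = 0.4322
Solving, x = 2.998 × 10^-3 mol, y = 1.567 × 10^-3 mol
mass of CaCO3 = 2.998 × 10^-3 × 100.09 = 0.3001 g

0.3001 g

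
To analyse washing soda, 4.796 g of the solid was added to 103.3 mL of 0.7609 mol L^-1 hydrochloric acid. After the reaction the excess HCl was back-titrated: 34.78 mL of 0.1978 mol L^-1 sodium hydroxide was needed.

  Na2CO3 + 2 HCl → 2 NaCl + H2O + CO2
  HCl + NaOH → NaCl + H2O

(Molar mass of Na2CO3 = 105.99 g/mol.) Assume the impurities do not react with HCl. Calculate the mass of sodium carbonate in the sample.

3.801 g

n(HCl) added = 0.1033 × 0.7609 = 0.07860 mol
n(NaOH) used in back-titration = 0.03478 × 0.1978 = 6.879 × 10^-3 mol
n(HCl) left over = 6.879 × 10^-3 mol (1:1 ratio)
n(HCl) consumed by analyte = 0.07860 − 6.879 × 10^-3 = 0.07172 mol
From the 1:2 ratio, n(Na2CO3) = 1/2 × 0.07172 = 0.03586 mol
mass of Na2CO3 = 0.03586 × 105.99 = 3.801 g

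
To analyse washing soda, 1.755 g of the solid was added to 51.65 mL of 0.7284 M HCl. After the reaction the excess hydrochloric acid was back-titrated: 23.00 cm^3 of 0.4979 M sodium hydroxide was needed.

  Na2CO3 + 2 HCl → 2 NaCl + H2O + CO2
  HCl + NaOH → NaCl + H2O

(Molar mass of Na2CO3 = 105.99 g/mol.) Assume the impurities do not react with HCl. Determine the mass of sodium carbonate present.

1.387 g

n(HCl) added = 0.05165 × 0.7284 = 0.03762 mol
n(NaOH) used in back-titration = 0.02300 × 0.4979 = 0.01145 mol
n(HCl) left over = 0.01145 mol (1:1 ratio)
n(HCl) consumed by analyte = 0.03762 − 0.01145 = 0.02617 mol
From the 1:2 ratio, n(Na2CO3) = 1/2 × 0.02617 = 0.01309 mol
mass of Na2CO3 = 0.01309 × 105.99 = 1.387 g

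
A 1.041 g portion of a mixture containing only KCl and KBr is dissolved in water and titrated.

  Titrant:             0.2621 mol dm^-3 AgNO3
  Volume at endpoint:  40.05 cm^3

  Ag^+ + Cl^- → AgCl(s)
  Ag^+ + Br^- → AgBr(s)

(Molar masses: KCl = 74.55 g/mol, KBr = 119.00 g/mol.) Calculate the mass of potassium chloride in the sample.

0.3491 g

n(AgNO3) = 0.04005 × 0.2621 = 0.01050 mol
Let x = n(KCl), y = n(KBr).
Titrant: 1x + 1y = 0.01050;  mass: 74.55x + 119.00y = 1.041
Solving, x = 4.683 × 10^-3 mol, y = 5.814 × 10^-3 mol
mass of KCl = 4.683 × 10^-3 × 74.55 = 0.3491 g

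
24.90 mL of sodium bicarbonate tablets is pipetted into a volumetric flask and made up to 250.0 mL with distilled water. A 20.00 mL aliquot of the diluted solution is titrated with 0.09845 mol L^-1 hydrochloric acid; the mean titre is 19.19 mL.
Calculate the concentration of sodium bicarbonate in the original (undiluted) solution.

NaHCO3 + HCl → NaCl + H2O + CO2
n(HCl) = 0.01919 × 0.09845 = 1.889 × 10^-3 mol
n(NaHCO3) in the aliquot = 1.889 × 10^-3 mol (1:1 ratio)
[NaHCO3]_dilute = 1.889 × 10^-3 / 0.02000 = 0.09446 mol/L
Dilution factor = 250.0 / 24.90 = 10.04
[NaHCO3]_stock = 0.09446 × 10.04 = 0.9484 mol/L

0.9484 mol/L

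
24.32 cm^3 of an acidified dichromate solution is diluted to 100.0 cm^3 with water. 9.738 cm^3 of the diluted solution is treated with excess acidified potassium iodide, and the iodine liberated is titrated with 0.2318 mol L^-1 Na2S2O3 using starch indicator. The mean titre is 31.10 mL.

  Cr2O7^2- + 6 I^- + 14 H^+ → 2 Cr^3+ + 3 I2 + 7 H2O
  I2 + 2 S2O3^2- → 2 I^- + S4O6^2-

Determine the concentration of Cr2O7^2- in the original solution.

0.5073 mol/L

n(S2O3^2-) = 0.03110 × 0.2318 = 7.209 × 10^-3 mol
n(I2) = n(S2O3^2-)/2 = 3.604 × 10^-3 mol
From the 1:3 ratio, n(Cr2O7^2-) in the aliquot = 1/3 × 3.604 × 10^-3 = 1.201 × 10^-3 mol
[Cr2O7^2-]_dilute = 1.201 × 10^-3 / 0.009738 = 0.1234 mol/L
[Cr2O7^2-]_original = 0.1234 × 100.0/24.32 = 0.5073 mol/L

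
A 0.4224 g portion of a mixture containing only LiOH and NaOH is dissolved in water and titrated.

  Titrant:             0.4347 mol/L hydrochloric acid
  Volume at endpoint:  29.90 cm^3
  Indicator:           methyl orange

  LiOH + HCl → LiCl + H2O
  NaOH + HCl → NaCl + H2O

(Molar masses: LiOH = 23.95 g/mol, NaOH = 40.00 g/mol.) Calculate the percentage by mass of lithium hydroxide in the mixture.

n(HCl) = 0.02990 × 0.4347 = 0.01300 mol
Let x = n(LiOH), y = n(NaOH).
Titrant: 1x + 1y = 0.01300;  mass: 23.95x + 40.00y = 0.4224
Solving, x = 6.075 × 10^-3 mol, y = 6.923 × 10^-3 mol
mass of LiOH = 6.075 × 10^-3 × 23.95 = 0.1455 g
% LiOH = 0.1455 / 0.4224 × 100 = 34.44 %

34.44 %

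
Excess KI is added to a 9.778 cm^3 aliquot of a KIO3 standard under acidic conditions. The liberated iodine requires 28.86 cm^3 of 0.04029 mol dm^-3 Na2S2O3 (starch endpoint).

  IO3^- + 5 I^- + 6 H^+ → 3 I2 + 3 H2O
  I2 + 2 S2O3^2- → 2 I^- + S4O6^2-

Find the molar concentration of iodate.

0.01982 mol/L

n(S2O3^2-) = 0.02886 × 0.04029 = 1.163 × 10^-3 mol
n(I2) = n(S2O3^2-)/2 = 5.814 × 10^-4 mol
From the 1:3 ratio, n(IO3^-) in the aliquot = 1/3 × 5.814 × 10^-4 = 1.938 × 10^-4 mol
[IO3^-] = 1.938 × 10^-4 / 0.009778 = 0.01982 mol/L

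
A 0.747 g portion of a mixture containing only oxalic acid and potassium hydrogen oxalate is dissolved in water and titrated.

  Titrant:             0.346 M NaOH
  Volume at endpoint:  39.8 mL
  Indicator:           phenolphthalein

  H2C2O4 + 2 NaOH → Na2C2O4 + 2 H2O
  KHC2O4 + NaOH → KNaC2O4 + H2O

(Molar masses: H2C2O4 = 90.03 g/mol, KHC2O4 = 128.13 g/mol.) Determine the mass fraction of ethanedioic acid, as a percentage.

n(NaOH) = 0.0398 × 0.346 = 0.0138 mol
Let x = n(H2C2O4), y = n(KHC2O4).
Titrant: 2x + 1y = 0.0138;  mass: 90.03x + 128.13y = 0.747
Solving, x = 6.12 × 10^-3 mol, y = 1.53 × 10^-3 mol
mass of H2C2O4 = 6.12 × 10^-3 × 90.03 = 0.551 g
% H2C2O4 = 0.551 / 0.747 × 100 = 73.8 %

73.8 %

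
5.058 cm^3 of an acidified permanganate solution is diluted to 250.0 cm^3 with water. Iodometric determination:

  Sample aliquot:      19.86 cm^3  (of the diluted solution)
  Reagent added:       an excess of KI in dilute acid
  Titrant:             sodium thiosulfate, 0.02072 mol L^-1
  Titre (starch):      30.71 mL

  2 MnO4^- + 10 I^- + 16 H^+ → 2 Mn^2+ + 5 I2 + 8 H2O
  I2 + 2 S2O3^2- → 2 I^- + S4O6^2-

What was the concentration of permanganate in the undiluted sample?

n(S2O3^2-) = 0.03071 × 0.02072 = 6.363 × 10^-4 mol
n(I2) = n(S2O3^2-)/2 = 3.182 × 10^-4 mol
From the 2:5 ratio, n(MnO4^-) in the aliquot = 2/5 × 3.182 × 10^-4 = 1.273 × 10^-4 mol
[MnO4^-]_dilute = 1.273 × 10^-4 / 0.01986 = 0.006408 mol/L
[MnO4^-]_original = 0.006408 × 250.0/5.058 = 0.3167 mol/L

0.3167 mol/L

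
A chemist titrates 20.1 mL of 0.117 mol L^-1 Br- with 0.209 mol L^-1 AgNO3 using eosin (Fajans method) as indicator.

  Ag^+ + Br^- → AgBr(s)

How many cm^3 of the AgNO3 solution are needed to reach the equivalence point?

n(Br-) = 0.0201 L × 0.117 mol/L = 2.35 × 10^-3 mol
n(AgNO3) = 2.35 × 10^-3 mol (1:1 stoichiometry)
V(AgNO3) = 2.35 × 10^-3 mol / 0.209 mol/L = 0.0113 L = 11.3 mL

11.3 mL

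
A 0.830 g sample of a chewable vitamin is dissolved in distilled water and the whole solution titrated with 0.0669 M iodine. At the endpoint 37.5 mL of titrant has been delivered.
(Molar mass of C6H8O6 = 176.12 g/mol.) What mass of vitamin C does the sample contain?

C6H8O6 + I2 → C6H6O6 + 2 HI
n(I2) = 0.0375 L × 0.0669 mol/L = 2.51 × 10^-3 mol
n(C6H8O6) = 2.51 × 10^-3 mol (1:1 ratio)
mass of C6H8O6 = 2.51 × 10^-3 × 176.12 g/mol = 0.442 g

0.442 g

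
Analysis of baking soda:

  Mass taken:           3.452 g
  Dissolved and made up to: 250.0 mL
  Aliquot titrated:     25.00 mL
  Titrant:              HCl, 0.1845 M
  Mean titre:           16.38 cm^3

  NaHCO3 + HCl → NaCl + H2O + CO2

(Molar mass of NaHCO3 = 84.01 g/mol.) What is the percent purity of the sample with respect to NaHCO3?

n(HCl) per titration = 0.01638 × 0.1845 = 3.022 × 10^-3 mol
n(NaHCO3) in each aliquot = 3.022 × 10^-3 mol (1:1 ratio)
n(NaHCO3) in the whole flask = 3.022 × 10^-3 × 250.0/25.00 = 0.03022 mol
mass of NaHCO3 = 0.03022 × 84.01 = 2.539 g
% NaHCO3 = 2.539 / 3.452 × 100 = 73.55 %

73.55 %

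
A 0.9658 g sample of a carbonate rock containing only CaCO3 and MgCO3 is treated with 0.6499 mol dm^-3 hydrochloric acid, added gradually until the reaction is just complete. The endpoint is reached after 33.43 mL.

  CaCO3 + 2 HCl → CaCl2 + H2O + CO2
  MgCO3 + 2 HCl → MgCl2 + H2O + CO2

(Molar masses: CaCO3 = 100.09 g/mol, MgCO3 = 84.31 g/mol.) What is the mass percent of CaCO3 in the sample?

n(HCl) = 0.03343 × 0.6499 = 0.02173 mol
Let x = n(CaCO3), y = n(MgCO3).
Titrant: 2x + 2y = 0.02173;  mass: 100.09x + 84.31y = 0.9658
Solving, x = 3.164 × 10^-3 mol, y = 7.699 × 10^-3 mol
mass of CaCO3 = 3.164 × 10^-3 × 100.09 = 0.3167 g
% CaCO3 = 0.3167 / 0.9658 × 100 = 32.79 %

32.79 %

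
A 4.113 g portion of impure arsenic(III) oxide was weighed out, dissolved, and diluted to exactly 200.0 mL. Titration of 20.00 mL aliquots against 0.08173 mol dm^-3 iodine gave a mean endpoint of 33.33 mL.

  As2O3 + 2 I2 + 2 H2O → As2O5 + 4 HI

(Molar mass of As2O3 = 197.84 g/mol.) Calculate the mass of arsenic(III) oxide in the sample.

2.695 g

n(I2) per titration = 0.03333 × 0.08173 = 2.724 × 10^-3 mol
From the 1:2 ratio, n(As2O3) in each aliquot = 1/2 × 2.724 × 10^-3 = 1.362 × 10^-3 mol
n(As2O3) in the whole flask = 1.362 × 10^-3 × 200.0/20.00 = 0.01362 mol
mass of As2O3 = 0.01362 × 197.84 = 2.695 g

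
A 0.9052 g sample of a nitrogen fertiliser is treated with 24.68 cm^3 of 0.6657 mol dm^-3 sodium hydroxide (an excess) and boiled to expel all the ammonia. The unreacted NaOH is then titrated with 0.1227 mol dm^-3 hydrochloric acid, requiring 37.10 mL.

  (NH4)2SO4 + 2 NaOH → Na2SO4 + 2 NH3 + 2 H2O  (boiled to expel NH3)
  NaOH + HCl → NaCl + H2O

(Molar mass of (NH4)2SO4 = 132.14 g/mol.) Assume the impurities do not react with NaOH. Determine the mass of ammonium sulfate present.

n(NaOH) added = 0.02468 × 0.6657 = 0.01643 mol
n(HCl) used in back-titration = 0.03710 × 0.1227 = 4.552 × 10^-3 mol
n(NaOH) left over = 4.552 × 10^-3 mol (1:1 ratio)
n(NaOH) consumed by analyte = 0.01643 − 4.552 × 10^-3 = 0.01188 mol
From the 1:2 ratio, n((NH4)2SO4) = 1/2 × 0.01188 = 5.939 × 10^-3 mol
mass of (NH4)2SO4 = 5.939 × 10^-3 × 132.14 = 0.7847 g

0.7847 g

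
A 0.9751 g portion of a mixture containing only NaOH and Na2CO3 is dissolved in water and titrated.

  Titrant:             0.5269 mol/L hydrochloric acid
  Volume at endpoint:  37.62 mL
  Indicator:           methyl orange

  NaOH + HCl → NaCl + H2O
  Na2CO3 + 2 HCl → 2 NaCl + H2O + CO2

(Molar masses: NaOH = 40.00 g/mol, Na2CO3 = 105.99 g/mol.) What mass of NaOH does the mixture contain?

0.2320 g

n(HCl) = 0.03762 × 0.5269 = 0.01982 mol
Let x = n(NaOH), y = n(Na2CO3).
Titrant: 1x + 2y = 0.01982;  mass: 40.00x + 105.99y = 0.9751
Solving, x = 5.800 × 10^-3 mol, y = 7.011 × 10^-3 mol
mass of NaOH = 5.800 × 10^-3 × 40.00 = 0.2320 g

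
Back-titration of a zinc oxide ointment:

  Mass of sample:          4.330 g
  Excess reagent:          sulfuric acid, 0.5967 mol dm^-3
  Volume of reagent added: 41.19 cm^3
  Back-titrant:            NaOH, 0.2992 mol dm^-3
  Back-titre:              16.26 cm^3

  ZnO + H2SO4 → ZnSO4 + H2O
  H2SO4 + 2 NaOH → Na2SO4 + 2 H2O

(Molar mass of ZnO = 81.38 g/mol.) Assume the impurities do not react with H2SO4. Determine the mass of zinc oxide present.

n(H2SO4) added = 0.04119 × 0.5967 = 0.02458 mol
n(NaOH) used in back-titration = 0.01626 × 0.2992 = 4.865 × 10^-3 mol
From the 1:2 ratio, n(H2SO4) left over = 1/2 × 4.865 × 10^-3 = 2.432 × 10^-3 mol
n(H2SO4) consumed by analyte = 0.02458 − 2.432 × 10^-3 = 0.02215 mol
n(ZnO) = 0.02215 mol (1:1 ratio)
mass of ZnO = 0.02215 × 81.38 = 1.802 g

1.802 g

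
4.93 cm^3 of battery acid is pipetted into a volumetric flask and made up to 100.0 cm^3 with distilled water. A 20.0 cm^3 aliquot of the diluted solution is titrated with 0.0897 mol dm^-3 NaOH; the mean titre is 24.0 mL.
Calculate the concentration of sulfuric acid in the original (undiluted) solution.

1.09 mol/L

H2SO4 + 2 NaOH → Na2SO4 + 2 H2O
n(NaOH) = 0.0240 × 0.0897 = 2.15 × 10^-3 mol
From the 1:2 ratio, n(H2SO4) in the aliquot = 1/2 × 2.15 × 10^-3 = 1.08 × 10^-3 mol
[H2SO4]_dilute = 1.08 × 10^-3 / 0.0200 = 0.0538 mol/L
Dilution factor = 100.0 / 4.93 = 20.28
[H2SO4]_stock = 0.0538 × 20.28 = 1.09 mol/L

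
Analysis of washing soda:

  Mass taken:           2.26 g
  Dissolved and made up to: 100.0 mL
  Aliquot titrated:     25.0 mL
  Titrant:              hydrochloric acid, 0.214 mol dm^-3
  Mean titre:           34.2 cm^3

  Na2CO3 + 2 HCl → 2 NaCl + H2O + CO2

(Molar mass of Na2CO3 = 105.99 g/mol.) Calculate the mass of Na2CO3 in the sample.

n(HCl) per titration = 0.0342 × 0.214 = 7.32 × 10^-3 mol
From the 1:2 ratio, n(Na2CO3) in each aliquot = 1/2 × 7.32 × 10^-3 = 3.66 × 10^-3 mol
n(Na2CO3) in the whole flask = 3.66 × 10^-3 × 100.0/25.0 = 0.0146 mol
mass of Na2CO3 = 0.0146 × 105.99 = 1.55 g

1.55 g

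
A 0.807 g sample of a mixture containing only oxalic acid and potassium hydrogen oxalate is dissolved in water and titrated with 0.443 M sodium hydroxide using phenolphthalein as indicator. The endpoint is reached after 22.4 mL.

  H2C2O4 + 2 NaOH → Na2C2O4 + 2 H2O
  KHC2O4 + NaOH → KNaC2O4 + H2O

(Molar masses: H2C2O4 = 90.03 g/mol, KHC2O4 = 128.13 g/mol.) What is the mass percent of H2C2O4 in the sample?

31.2 %

n(NaOH) = 0.0224 × 0.443 = 9.92 × 10^-3 mol
Let x = n(H2C2O4), y = n(KHC2O4).
Titrant: 2x + 1y = 9.92 × 10^-3;  mass: 90.03x + 128.13y = 0.807
Solving, x = 2.79 × 10^-3 mol, y = 4.34 × 10^-3 mol
mass of H2C2O4 = 2.79 × 10^-3 × 90.03 = 0.252 g
% H2C2O4 = 0.252 / 0.807 × 100 = 31.2 %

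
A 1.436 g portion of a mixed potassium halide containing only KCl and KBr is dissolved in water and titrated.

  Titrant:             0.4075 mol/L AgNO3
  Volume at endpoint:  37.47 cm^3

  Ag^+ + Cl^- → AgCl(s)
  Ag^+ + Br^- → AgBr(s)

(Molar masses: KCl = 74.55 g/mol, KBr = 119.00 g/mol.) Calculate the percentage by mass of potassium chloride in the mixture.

n(AgNO3) = 0.03747 × 0.4075 = 0.01527 mol
Let x = n(KCl), y = n(KBr).
Titrant: 1x + 1y = 0.01527;  mass: 74.55x + 119.00y = 1.436
Solving, x = 8.572 × 10^-3 mol, y = 6.697 × 10^-3 mol
mass of KCl = 8.572 × 10^-3 × 74.55 = 0.6390 g
% KCl = 0.6390 / 1.436 × 100 = 44.50 %

44.50 %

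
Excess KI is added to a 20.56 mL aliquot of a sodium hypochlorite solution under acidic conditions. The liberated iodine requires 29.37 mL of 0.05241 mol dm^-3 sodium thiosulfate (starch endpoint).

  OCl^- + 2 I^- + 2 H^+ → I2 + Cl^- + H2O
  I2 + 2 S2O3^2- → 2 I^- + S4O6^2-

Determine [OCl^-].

n(S2O3^2-) = 0.02937 × 0.05241 = 1.539 × 10^-3 mol
n(I2) = n(S2O3^2-)/2 = 7.696 × 10^-4 mol
n(OCl^-) in the aliquot = 7.696 × 10^-4 mol (1:1 ratio)
[OCl^-] = 7.696 × 10^-4 / 0.02056 = 0.03743 mol/L

0.03743 mol/L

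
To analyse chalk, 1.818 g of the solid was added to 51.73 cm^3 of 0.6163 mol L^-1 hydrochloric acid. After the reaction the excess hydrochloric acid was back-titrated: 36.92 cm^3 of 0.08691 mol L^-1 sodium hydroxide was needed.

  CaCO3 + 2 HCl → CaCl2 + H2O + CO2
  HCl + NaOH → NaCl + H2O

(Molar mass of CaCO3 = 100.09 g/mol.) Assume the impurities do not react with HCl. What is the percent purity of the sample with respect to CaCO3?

n(HCl) added = 0.05173 × 0.6163 = 0.03188 mol
n(NaOH) used in back-titration = 0.03692 × 0.08691 = 3.209 × 10^-3 mol
n(HCl) left over = 3.209 × 10^-3 mol (1:1 ratio)
n(HCl) consumed by analyte = 0.03188 − 3.209 × 10^-3 = 0.02867 mol
From the 1:2 ratio, n(CaCO3) = 1/2 × 0.02867 = 0.01434 mol
mass of CaCO3 = 0.01434 × 100.09 = 1.435 g
% CaCO3 = 1.435 / 1.818 × 100 = 78.93 %

78.93 %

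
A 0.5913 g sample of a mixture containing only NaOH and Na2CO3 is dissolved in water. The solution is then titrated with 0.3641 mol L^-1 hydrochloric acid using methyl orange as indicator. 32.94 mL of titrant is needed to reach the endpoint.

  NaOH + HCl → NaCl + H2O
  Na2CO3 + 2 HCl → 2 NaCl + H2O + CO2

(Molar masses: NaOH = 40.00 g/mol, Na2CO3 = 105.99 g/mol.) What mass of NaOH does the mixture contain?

0.1363 g

n(HCl) = 0.03294 × 0.3641 = 0.01199 mol
Let x = n(NaOH), y = n(Na2CO3).
Titrant: 1x + 2y = 0.01199;  mass: 40.00x + 105.99y = 0.5913
Solving, x = 3.408 × 10^-3 mol, y = 4.292 × 10^-3 mol
mass of NaOH = 3.408 × 10^-3 × 40.00 = 0.1363 g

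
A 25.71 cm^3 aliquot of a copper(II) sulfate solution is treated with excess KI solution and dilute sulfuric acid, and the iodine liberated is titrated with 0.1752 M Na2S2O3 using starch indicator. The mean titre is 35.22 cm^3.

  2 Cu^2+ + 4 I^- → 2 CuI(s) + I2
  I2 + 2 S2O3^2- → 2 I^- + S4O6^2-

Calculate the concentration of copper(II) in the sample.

0.2400 M

n(S2O3^2-) = 0.03522 × 0.1752 = 6.171 × 10^-3 mol
n(I2) = n(S2O3^2-)/2 = 3.085 × 10^-3 mol
From the 2:1 ratio, n(Cu2+) in the aliquot = 2/1 × 3.085 × 10^-3 = 6.171 × 10^-3 mol
[Cu2+] = 6.171 × 10^-3 / 0.02571 = 0.2400 mol/L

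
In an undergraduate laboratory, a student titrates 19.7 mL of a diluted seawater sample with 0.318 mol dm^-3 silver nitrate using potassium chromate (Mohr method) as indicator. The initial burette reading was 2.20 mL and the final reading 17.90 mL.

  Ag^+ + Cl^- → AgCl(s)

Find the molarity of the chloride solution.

0.253 mol/L

n(AgNO3) = 0.0157 L × 0.318 mol/L = 4.99 × 10^-3 mol
n(Cl-) = 4.99 × 10^-3 mol (1:1 mole ratio)
[Cl-] = 4.99 × 10^-3 mol / 0.0197 L = 0.253 mol/L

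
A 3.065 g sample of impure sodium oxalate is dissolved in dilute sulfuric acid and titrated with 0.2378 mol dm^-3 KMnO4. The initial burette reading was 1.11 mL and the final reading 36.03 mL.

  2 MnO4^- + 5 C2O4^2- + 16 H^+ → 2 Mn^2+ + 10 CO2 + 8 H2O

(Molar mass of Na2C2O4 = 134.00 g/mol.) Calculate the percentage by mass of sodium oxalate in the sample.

n(KMnO4) = 0.03492 L × 0.2378 mol/L = 8.304 × 10^-3 mol
From the 5:2 ratio, n(Na2C2O4) = 5/2 × 8.304 × 10^-3 = 0.02076 mol
mass of Na2C2O4 = 0.02076 × 134.00 g/mol = 2.782 g
% Na2C2O4 = 2.782 / 3.065 × 100 = 90.76 %

90.76 %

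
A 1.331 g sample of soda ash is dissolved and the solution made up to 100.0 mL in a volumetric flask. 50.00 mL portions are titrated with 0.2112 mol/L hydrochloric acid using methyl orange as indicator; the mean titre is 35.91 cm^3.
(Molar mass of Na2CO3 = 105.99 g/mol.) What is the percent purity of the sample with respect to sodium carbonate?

60.39 %

Na2CO3 + 2 HCl → 2 NaCl + H2O + CO2
n(HCl) per titration = 0.03591 × 0.2112 = 7.584 × 10^-3 mol
From the 1:2 ratio, n(Na2CO3) in each aliquot = 1/2 × 7.584 × 10^-3 = 3.792 × 10^-3 mol
n(Na2CO3) in the whole flask = 3.792 × 10^-3 × 100.0/50.00 = 7.584 × 10^-3 mol
mass of Na2CO3 = 7.584 × 10^-3 × 105.99 = 0.8038 g
% Na2CO3 = 0.8038 / 1.331 × 100 = 60.39 %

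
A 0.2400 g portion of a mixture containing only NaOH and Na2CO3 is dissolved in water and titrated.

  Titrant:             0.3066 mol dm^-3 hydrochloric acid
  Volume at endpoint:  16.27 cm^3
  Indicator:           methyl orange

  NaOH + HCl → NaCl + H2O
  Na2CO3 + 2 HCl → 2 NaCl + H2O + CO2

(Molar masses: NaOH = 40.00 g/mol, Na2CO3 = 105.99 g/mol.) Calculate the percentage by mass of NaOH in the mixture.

31.24 %

n(HCl) = 0.01627 × 0.3066 = 4.988 × 10^-3 mol
Let x = n(NaOH), y = n(Na2CO3).
Titrant: 1x + 2y = 4.988 × 10^-3;  mass: 40.00x + 105.99y = 0.2400
Solving, x = 1.875 × 10^-3 mol, y = 1.557 × 10^-3 mol
mass of NaOH = 1.875 × 10^-3 × 40.00 = 0.07498 g
% NaOH = 0.07498 / 0.2400 × 100 = 31.24 %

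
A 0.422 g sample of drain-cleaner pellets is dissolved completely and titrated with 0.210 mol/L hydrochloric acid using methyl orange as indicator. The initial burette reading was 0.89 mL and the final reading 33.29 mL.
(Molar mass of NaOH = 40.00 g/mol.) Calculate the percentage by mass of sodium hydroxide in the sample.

NaOH + HCl → NaCl + H2O
n(HCl) = 0.0324 L × 0.210 mol/L = 6.80 × 10^-3 mol
n(NaOH) = 6.80 × 10^-3 mol (1:1 ratio)
mass of NaOH = 6.80 × 10^-3 × 40.00 g/mol = 0.272 g
% NaOH = 0.272 / 0.422 × 100 = 64.5 %

64.5 %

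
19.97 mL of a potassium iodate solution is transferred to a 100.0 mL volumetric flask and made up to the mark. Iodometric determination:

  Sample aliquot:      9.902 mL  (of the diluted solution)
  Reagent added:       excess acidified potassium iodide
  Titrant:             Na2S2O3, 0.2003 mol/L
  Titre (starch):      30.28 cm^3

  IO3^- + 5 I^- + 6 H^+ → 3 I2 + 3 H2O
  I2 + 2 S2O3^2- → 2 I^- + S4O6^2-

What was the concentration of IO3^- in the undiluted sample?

0.5112 mol/L

n(S2O3^2-) = 0.03028 × 0.2003 = 6.065 × 10^-3 mol
n(I2) = n(S2O3^2-)/2 = 3.033 × 10^-3 mol
From the 1:3 ratio, n(IO3^-) in the aliquot = 1/3 × 3.033 × 10^-3 = 1.011 × 10^-3 mol
[IO3^-]_dilute = 1.011 × 10^-3 / 0.009902 = 0.1021 mol/L
[IO3^-]_original = 0.1021 × 100.0/19.97 = 0.5112 mol/L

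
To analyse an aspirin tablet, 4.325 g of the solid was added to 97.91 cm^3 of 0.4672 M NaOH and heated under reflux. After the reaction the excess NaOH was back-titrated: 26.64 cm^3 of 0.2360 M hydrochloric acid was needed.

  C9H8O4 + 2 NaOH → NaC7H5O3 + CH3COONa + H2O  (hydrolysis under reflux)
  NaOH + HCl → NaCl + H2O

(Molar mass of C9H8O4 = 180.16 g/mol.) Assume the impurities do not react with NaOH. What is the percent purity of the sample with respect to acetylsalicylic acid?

82.18 %

n(NaOH) added = 0.09791 × 0.4672 = 0.04574 mol
n(HCl) used in back-titration = 0.02664 × 0.2360 = 6.287 × 10^-3 mol
n(NaOH) left over = 6.287 × 10^-3 mol (1:1 ratio)
n(NaOH) consumed by analyte = 0.04574 − 6.287 × 10^-3 = 0.03946 mol
From the 1:2 ratio, n(C9H8O4) = 1/2 × 0.03946 = 0.01973 mol
mass of C9H8O4 = 0.01973 × 180.16 = 3.554 g
% C9H8O4 = 3.554 / 4.325 × 100 = 82.18 %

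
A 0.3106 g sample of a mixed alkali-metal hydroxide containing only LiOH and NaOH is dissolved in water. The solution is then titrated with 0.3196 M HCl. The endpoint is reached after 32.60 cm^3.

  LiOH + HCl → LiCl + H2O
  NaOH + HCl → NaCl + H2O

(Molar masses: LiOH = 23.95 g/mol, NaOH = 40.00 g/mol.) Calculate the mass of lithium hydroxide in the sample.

n(HCl) = 0.03260 × 0.3196 = 0.01042 mol
Let x = n(LiOH), y = n(NaOH).
Titrant: 1x + 1y = 0.01042;  mass: 23.95x + 40.00y = 0.3106
Solving, x = 6.614 × 10^-3 mol, y = 3.805 × 10^-3 mol
mass of LiOH = 6.614 × 10^-3 × 23.95 = 0.1584 g

0.1584 g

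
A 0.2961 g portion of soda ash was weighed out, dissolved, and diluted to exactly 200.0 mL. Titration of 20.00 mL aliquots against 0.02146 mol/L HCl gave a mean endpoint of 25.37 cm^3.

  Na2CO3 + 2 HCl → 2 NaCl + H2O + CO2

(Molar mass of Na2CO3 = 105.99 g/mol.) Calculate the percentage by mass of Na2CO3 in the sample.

n(HCl) per titration = 0.02537 × 0.02146 = 5.444 × 10^-4 mol
From the 1:2 ratio, n(Na2CO3) in each aliquot = 1/2 × 5.444 × 10^-4 = 2.722 × 10^-4 mol
n(Na2CO3) in the whole flask = 2.722 × 10^-4 × 200.0/20.00 = 2.722 × 10^-3 mol
mass of Na2CO3 = 2.722 × 10^-3 × 105.99 = 0.2885 g
% Na2CO3 = 0.2885 / 0.2961 × 100 = 97.44 %

97.44 %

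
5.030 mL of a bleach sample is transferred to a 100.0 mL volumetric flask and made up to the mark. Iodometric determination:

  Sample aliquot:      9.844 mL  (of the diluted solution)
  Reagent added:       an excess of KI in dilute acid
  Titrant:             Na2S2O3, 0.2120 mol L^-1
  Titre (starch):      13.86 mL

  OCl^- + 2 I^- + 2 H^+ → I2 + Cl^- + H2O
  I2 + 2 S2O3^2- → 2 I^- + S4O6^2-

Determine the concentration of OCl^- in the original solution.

n(S2O3^2-) = 0.01386 × 0.2120 = 2.938 × 10^-3 mol
n(I2) = n(S2O3^2-)/2 = 1.469 × 10^-3 mol
n(OCl^-) in the aliquot = 1.469 × 10^-3 mol (1:1 ratio)
[OCl^-]_dilute = 1.469 × 10^-3 / 0.009844 = 0.1492 mol/L
[OCl^-]_original = 0.1492 × 100.0/5.030 = 2.967 mol/L

2.967 mol/L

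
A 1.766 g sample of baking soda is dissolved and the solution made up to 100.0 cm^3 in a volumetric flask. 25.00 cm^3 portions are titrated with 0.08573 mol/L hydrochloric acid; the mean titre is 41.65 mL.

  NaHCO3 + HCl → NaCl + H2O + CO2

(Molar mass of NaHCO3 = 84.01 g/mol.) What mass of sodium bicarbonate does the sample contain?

n(HCl) per titration = 0.04165 × 0.08573 = 3.571 × 10^-3 mol
n(NaHCO3) in each aliquot = 3.571 × 10^-3 mol (1:1 ratio)
n(NaHCO3) in the whole flask = 3.571 × 10^-3 × 100.0/25.00 = 0.01428 mol
mass of NaHCO3 = 0.01428 × 84.01 = 1.200 g

1.200 g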